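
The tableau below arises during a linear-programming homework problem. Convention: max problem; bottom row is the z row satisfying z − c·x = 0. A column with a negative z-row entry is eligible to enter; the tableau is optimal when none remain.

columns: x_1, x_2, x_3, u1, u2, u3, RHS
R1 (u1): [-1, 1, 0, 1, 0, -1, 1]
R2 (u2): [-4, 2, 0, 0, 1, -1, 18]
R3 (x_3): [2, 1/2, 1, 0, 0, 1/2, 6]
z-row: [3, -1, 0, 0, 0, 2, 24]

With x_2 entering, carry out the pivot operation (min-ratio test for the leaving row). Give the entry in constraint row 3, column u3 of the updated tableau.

1

Ratio test on column x_2 — row 1: 1/1 = 1; row 2: 18/2 = 9; row 3: 6/(1/2) = 12. Minimum is 1 at row 1 (u1 leaves); pivot element 1.
Divide row 1 by 1; eliminate column x_2 from the other rows.
Row 3 update in column u3: 1/2 − (1/2)·(-1) = 1.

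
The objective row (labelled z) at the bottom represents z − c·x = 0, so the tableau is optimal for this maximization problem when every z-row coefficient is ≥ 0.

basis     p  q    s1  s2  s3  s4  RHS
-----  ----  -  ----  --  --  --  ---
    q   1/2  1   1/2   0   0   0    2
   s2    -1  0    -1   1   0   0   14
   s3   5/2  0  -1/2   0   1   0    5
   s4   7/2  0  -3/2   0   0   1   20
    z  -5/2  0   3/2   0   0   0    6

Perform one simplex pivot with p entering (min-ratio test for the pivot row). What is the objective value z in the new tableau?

Ratio test on column p — row 1: 2/(1/2) = 4; row 2: entry -1 ≤ 0; row 3: 5/(5/2) = 2; row 4: 20/(7/2) = 40/7. Minimum is 2 at row 3 (s3 leaves); pivot element 5/2.
Pivot on row 3; the z-row RHS becomes 6 − (-5/2)·2 = 11.

11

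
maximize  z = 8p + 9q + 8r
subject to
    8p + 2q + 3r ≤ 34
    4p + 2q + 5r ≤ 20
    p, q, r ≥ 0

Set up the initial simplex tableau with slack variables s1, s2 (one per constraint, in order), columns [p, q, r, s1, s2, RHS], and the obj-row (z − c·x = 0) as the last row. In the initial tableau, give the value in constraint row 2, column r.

5

Constraint 2 has coefficient 5 on r.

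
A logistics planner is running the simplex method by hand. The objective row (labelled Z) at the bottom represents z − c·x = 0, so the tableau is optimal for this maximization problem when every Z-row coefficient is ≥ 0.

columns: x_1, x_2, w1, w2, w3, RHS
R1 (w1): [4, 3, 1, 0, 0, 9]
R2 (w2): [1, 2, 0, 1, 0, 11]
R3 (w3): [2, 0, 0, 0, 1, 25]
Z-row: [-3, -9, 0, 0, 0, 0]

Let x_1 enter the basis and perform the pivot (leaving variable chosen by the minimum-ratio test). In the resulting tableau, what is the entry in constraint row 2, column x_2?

5/4

Ratio test on column x_1 — row 1: 9/4 = 9/4; row 2: 11/1 = 11; row 3: 25/2 = 25/2. Minimum is 9/4 at row 1 (w1 leaves); pivot element 4.
Divide row 1 by 4; eliminate column x_1 from the other rows.
Row 2 update in column x_2: 2 − 1·(3/4) = 5/4.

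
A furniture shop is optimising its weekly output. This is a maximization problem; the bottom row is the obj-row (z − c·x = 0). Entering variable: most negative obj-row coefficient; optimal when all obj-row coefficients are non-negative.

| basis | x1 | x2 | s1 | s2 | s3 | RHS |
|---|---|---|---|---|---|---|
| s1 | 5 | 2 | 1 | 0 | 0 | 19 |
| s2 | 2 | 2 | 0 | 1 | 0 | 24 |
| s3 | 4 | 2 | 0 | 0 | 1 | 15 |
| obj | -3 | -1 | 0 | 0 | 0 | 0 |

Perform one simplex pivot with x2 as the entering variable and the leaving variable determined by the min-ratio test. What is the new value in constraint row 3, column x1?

2

Ratio test on column x2 — row 1: 19/2 = 19/2; row 2: 24/2 = 12; row 3: 15/2 = 15/2. Minimum is 15/2 at row 3 (s3 leaves); pivot element 2.
Divide row 3 by 2; eliminate column x2 from the other rows.
In the new row 3, the x1 entry is the old entry divided by the pivot: 4/2 = 2.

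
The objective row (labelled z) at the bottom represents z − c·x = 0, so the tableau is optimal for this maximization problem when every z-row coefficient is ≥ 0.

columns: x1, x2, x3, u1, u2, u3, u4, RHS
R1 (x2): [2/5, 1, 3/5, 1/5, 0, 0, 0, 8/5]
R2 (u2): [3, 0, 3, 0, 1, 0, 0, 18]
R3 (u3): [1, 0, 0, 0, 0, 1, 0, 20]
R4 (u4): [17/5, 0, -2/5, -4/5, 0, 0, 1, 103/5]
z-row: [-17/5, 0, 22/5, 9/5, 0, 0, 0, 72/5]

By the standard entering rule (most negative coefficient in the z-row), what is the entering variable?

Negative z-row entries: x1: -17/5.
The most negative is -17/5 in column x1, so x1 enters.

x1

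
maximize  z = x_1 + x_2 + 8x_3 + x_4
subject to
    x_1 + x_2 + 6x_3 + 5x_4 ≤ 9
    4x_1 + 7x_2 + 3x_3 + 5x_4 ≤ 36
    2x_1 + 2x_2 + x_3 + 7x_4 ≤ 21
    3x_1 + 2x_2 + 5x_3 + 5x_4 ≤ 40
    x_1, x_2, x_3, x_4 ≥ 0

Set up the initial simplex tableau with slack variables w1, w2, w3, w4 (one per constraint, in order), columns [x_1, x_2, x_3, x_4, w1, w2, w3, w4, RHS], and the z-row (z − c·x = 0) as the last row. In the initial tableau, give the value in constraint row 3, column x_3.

1

Constraint 3 has coefficient 1 on x_3.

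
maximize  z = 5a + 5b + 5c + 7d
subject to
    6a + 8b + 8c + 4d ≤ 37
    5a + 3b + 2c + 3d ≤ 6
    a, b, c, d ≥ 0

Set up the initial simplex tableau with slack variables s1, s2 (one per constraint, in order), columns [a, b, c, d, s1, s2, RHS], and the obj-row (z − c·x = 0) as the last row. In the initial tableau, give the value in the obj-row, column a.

The obj-row carries the negated objective coefficients: the a entry is -5.

-5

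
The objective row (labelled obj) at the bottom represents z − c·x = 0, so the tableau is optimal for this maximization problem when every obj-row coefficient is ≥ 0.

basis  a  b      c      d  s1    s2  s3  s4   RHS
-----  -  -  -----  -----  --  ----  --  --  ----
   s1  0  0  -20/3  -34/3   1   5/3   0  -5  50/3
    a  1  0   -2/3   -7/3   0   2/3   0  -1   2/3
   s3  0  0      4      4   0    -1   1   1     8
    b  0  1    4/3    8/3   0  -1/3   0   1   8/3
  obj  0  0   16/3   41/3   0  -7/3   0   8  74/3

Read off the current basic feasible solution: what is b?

b is basic (row 4); its value is the RHS of that row, 8/3.

8/3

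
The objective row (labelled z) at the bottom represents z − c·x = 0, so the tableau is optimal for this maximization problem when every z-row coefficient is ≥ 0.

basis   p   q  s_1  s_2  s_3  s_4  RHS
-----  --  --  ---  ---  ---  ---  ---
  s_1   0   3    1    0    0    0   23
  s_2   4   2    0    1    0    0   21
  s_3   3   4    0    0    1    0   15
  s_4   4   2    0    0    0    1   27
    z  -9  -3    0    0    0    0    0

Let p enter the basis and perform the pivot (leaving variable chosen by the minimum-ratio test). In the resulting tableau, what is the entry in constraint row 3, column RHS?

Ratio test on column p — row 1: entry 0 ≤ 0; row 2: 21/4 = 21/4; row 3: 15/3 = 5; row 4: 27/4 = 27/4. Minimum is 5 at row 3 (s_3 leaves); pivot element 3.
Divide row 3 by 3; eliminate column p from the other rows.
In the new row 3, the RHS entry is the old entry divided by the pivot: 15/3 = 5.

5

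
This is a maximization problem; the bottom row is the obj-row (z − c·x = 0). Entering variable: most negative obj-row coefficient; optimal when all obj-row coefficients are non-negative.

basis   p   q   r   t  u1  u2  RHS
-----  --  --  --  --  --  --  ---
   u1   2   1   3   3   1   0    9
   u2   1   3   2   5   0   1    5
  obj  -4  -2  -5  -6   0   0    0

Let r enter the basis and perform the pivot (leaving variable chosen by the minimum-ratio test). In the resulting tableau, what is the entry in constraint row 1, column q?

-7/2

Ratio test on column r — row 1: 9/3 = 3; row 2: 5/2 = 5/2. Minimum is 5/2 at row 2 (u2 leaves); pivot element 2.
Divide row 2 by 2; eliminate column r from the other rows.
Row 1 update in column q: 1 − 3·(3/2) = -7/2.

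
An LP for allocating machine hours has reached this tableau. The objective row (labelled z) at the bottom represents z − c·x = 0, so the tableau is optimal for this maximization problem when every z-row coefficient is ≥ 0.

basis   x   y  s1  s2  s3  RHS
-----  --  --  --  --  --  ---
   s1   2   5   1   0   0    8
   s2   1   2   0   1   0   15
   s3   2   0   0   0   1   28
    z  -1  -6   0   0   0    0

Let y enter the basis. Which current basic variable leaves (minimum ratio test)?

s1

Column y entries and ratios — s1: 8/5 = 8/5; s2: 15/2 = 15/2; s3: 0 ≤ 0, skip.
Smallest ratio is 8/5 in the row of s1, so s1 leaves.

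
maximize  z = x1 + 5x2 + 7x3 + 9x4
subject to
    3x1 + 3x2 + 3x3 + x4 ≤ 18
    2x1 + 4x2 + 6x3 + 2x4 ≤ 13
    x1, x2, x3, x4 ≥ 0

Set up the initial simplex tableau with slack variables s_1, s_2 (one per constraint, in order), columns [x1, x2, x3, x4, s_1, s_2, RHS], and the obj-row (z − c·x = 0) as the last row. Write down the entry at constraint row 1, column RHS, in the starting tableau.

18

The RHS of constraint 1 is b_1 = 18.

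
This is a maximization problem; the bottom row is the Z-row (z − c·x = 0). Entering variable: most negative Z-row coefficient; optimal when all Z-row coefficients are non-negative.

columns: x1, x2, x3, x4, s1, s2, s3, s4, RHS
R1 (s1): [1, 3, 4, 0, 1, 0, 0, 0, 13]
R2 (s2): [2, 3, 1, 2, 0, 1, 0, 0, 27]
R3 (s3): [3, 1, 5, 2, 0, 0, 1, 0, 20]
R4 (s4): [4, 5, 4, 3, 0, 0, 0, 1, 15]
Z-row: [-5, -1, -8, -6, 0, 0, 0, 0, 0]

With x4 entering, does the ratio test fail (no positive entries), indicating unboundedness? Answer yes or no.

Column x4 has positive entries in row(s) 2, 3, 4, so the ratio test bounds it — not unbounded.

no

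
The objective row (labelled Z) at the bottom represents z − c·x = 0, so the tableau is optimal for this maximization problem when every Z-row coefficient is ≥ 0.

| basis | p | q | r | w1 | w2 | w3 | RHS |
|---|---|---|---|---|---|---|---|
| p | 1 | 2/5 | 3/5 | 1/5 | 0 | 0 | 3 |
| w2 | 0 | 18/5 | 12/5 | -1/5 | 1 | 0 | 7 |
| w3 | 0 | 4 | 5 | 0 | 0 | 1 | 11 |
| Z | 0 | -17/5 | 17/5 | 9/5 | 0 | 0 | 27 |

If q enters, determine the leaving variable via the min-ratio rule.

Column q entries and ratios — p: 3/(2/5) = 15/2; w2: 7/(18/5) = 35/18; w3: 11/4 = 11/4.
Smallest ratio is 35/18 in the row of w2, so w2 leaves.

w2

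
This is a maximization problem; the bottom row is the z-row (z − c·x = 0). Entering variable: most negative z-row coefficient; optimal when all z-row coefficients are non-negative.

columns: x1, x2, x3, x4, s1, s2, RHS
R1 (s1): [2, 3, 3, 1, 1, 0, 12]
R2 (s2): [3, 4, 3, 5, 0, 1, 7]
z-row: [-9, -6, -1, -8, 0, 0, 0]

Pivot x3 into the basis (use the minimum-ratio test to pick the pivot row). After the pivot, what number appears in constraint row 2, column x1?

1

Ratio test on column x3 — row 1: 12/3 = 4; row 2: 7/3 = 7/3. Minimum is 7/3 at row 2 (s2 leaves); pivot element 3.
Divide row 2 by 3; eliminate column x3 from the other rows.
In the new row 2, the x1 entry is the old entry divided by the pivot: 3/3 = 1.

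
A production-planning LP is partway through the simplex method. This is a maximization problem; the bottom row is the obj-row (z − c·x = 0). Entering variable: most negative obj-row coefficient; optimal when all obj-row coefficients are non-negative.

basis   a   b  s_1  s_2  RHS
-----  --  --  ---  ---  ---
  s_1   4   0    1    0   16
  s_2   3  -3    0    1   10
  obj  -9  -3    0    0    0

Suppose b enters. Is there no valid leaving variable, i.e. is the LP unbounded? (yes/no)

yes

Every constraint-row entry in column b is ≤ 0, so increasing b is unbounded.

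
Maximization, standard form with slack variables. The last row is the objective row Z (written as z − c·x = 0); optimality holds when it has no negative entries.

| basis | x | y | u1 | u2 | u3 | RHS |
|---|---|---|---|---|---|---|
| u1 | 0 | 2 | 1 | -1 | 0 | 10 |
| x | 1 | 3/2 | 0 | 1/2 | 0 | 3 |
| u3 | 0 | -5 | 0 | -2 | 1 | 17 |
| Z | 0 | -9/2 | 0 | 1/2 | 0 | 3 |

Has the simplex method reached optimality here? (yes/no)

no

The Z-row has a negative entry -9/2 in column y, so it is not optimal.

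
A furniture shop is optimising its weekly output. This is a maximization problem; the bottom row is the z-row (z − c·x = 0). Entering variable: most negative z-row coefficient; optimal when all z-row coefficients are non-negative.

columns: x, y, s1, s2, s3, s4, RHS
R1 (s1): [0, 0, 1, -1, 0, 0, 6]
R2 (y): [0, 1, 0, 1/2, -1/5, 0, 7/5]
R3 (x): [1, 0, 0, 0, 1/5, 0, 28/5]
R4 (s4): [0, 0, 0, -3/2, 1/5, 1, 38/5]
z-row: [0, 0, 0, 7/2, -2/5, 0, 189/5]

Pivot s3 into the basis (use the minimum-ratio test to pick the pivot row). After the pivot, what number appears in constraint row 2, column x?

Ratio test on column s3 — row 1: entry 0 ≤ 0; row 2: entry -1/5 ≤ 0; row 3: (28/5)/(1/5) = 28; row 4: (38/5)/(1/5) = 38. Minimum is 28 at row 3 (x leaves); pivot element 1/5.
Divide row 3 by 1/5; eliminate column s3 from the other rows.
Row 2 update in column x: 0 − (-1/5)·5 = 1.

1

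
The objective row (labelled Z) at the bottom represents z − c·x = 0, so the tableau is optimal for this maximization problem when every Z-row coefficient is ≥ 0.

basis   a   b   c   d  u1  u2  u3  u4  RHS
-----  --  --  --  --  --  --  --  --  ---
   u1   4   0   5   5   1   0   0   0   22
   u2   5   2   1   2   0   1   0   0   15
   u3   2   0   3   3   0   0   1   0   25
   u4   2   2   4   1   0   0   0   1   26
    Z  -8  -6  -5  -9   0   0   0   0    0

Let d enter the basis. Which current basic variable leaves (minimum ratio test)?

Column d entries and ratios — u1: 22/5 = 22/5; u2: 15/2 = 15/2; u3: 25/3 = 25/3; u4: 26/1 = 26.
Smallest ratio is 22/5 in the row of u1, so u1 leaves.

u1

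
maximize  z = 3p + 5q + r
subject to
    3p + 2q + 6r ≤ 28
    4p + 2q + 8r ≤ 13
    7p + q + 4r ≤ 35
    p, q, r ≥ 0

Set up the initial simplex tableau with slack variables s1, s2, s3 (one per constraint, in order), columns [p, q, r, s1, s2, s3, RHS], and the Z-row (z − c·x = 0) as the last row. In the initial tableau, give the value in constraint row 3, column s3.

Slack s3 belongs to constraint 3; its column is the unit vector e_3, so the entry in row 3 is 1.

1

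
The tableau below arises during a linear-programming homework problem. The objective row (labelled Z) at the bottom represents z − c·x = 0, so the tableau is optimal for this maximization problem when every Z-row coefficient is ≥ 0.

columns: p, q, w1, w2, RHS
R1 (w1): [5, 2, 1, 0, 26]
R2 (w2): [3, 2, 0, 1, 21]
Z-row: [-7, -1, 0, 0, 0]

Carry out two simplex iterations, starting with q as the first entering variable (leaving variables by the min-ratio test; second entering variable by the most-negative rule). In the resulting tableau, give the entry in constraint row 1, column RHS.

Ratio test on column q — row 1: 26/2 = 13; row 2: 21/2 = 21/2. Minimum is 21/2 at row 2 (w2 leaves); pivot element 2.
Divide row 2 by 2; eliminate column q from the other rows.
Second iteration: most negative Z-row entry is -11/2 in column p, so p enters.
Ratio test on column p — row 1: 5/2 = 5/2; row 2: (21/2)/(3/2) = 7. Minimum is 5/2 at row 1 (w1 leaves); pivot element 2.
Divide row 1 by 2; eliminate column p from the other rows.
After both pivots, the entry at constraint row 1, column RHS is 5/2.

5/2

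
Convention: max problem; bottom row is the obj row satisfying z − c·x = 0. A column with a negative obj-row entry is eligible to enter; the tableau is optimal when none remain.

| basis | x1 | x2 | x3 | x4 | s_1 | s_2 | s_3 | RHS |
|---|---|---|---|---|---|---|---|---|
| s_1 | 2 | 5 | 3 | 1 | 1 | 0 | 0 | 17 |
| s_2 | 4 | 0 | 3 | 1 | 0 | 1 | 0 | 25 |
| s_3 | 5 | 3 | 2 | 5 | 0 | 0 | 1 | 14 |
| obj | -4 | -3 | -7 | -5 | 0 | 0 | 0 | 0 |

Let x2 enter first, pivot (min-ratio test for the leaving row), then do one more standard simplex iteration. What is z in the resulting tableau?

119/3

Ratio test on column x2 — row 1: 17/5 = 17/5; row 2: entry 0 ≤ 0; row 3: 14/3 = 14/3. Minimum is 17/5 at row 1 (s_1 leaves); pivot element 5.
Pivot on row 1; the obj-row RHS becomes 0 − (-3)·(17/5) = 51/5.
Next entering variable (most negative obj-row entry -26/5): x3.
Ratio test on column x3 — row 1: (17/5)/(3/5) = 17/3; row 2: 25/3 = 25/3; row 3: (19/5)/(1/5) = 19. Minimum is 17/3 at row 1 (x2 leaves); pivot element 3/5.
After the second pivot the obj-row RHS is 51/5 − (-26/5)·(17/3) = 119/3.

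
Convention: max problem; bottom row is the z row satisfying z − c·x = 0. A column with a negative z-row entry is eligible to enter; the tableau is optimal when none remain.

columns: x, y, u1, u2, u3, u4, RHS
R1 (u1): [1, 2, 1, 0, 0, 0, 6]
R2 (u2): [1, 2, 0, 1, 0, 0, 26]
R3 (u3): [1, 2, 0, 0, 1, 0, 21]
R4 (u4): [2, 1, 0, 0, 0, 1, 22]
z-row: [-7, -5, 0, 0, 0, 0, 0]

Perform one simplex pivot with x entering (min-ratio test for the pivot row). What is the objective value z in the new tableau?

Ratio test on column x — row 1: 6/1 = 6; row 2: 26/1 = 26; row 3: 21/1 = 21; row 4: 22/2 = 11. Minimum is 6 at row 1 (u1 leaves); pivot element 1.
Pivot on row 1; the z-row RHS becomes 0 − (-7)·6 = 42.

42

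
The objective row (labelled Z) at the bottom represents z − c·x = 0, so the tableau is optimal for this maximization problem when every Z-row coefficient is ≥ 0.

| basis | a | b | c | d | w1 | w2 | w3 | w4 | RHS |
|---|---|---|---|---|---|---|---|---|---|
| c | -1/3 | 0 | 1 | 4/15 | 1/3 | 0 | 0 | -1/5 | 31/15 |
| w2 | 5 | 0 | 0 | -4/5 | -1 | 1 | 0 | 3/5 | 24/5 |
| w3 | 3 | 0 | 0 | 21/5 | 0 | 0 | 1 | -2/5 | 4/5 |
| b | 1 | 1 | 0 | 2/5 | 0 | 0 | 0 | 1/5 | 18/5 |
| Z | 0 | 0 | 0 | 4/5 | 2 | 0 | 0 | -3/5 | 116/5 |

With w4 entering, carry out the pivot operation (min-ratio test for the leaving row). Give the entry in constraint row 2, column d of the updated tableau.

-4/3

Ratio test on column w4 — row 1: entry -1/5 ≤ 0; row 2: (24/5)/(3/5) = 8; row 3: entry -2/5 ≤ 0; row 4: (18/5)/(1/5) = 18. Minimum is 8 at row 2 (w2 leaves); pivot element 3/5.
Divide row 2 by 3/5; eliminate column w4 from the other rows.
In the new row 2, the d entry is the old entry divided by the pivot: (-4/5)/(3/5) = -4/3.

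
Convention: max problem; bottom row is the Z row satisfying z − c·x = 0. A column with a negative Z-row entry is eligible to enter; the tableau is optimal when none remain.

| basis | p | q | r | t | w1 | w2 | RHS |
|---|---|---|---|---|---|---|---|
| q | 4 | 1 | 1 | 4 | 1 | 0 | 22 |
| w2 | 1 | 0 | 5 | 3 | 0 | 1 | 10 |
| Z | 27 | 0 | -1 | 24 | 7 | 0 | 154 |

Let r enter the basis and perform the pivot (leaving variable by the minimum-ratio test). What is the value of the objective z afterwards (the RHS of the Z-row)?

Ratio test on column r — row 1: 22/1 = 22; row 2: 10/5 = 2. Minimum is 2 at row 2 (w2 leaves); pivot element 5.
Pivot on row 2; the Z-row RHS becomes 154 − (-1)·2 = 156.

156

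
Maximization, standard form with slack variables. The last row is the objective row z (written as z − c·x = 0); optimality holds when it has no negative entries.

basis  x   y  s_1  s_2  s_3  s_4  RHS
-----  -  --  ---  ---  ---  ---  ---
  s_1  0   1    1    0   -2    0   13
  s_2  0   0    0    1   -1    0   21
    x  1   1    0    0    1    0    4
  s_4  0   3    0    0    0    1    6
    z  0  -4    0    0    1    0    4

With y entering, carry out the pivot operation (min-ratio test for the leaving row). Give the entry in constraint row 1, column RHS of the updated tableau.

11

Ratio test on column y — row 1: 13/1 = 13; row 2: entry 0 ≤ 0; row 3: 4/1 = 4; row 4: 6/3 = 2. Minimum is 2 at row 4 (s_4 leaves); pivot element 3.
Divide row 4 by 3; eliminate column y from the other rows.
Row 1 update in column RHS: 13 − 1·2 = 11.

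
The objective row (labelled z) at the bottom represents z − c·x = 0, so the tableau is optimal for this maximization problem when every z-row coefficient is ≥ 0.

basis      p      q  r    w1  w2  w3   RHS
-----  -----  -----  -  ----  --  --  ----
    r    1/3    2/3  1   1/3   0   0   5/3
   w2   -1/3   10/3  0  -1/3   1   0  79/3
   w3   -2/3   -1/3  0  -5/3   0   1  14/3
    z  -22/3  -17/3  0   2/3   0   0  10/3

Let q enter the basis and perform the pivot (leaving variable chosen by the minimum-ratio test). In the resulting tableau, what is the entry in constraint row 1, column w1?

Ratio test on column q — row 1: (5/3)/(2/3) = 5/2; row 2: (79/3)/(10/3) = 79/10; row 3: entry -1/3 ≤ 0. Minimum is 5/2 at row 1 (r leaves); pivot element 2/3.
Divide row 1 by 2/3; eliminate column q from the other rows.
In the new row 1, the w1 entry is the old entry divided by the pivot: (1/3)/(2/3) = 1/2.

1/2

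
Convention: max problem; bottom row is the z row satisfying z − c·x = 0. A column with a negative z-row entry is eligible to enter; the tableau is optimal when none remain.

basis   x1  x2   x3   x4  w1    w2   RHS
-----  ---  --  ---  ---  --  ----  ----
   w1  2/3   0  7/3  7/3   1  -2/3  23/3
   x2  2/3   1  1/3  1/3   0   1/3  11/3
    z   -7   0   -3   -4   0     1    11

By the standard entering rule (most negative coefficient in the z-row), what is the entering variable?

Negative z-row entries: x1: -7, x3: -3, x4: -4.
The most negative is -7 in column x1, so x1 enters.

x1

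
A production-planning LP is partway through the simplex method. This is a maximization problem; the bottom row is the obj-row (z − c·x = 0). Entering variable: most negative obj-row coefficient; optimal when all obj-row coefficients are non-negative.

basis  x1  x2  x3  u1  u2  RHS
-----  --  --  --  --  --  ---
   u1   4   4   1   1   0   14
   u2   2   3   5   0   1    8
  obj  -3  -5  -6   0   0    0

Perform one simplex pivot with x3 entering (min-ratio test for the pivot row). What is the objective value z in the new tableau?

Ratio test on column x3 — row 1: 14/1 = 14; row 2: 8/5 = 8/5. Minimum is 8/5 at row 2 (u2 leaves); pivot element 5.
Pivot on row 2; the obj-row RHS becomes 0 − (-6)·(8/5) = 48/5.

48/5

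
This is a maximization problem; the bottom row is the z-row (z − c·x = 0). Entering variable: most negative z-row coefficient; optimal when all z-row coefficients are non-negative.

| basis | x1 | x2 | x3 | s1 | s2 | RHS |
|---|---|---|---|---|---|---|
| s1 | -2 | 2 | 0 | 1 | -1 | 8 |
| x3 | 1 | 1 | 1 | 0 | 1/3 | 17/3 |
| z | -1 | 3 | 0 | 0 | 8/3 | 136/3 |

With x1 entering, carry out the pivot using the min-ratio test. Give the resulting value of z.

Ratio test on column x1 — row 1: entry -2 ≤ 0; row 2: (17/3)/1 = 17/3. Minimum is 17/3 at row 2 (x3 leaves); pivot element 1.
Pivot on row 2; the z-row RHS becomes 136/3 − (-1)·(17/3) = 51.

51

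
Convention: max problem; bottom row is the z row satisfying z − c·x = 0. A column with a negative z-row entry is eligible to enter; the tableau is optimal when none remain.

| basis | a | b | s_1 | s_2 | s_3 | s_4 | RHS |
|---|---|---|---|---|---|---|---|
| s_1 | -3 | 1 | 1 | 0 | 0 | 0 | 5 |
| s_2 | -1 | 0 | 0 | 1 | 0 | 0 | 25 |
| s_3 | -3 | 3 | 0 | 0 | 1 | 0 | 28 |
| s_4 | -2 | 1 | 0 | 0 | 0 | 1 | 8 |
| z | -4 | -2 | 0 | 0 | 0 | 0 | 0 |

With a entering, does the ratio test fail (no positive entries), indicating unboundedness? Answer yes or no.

yes

Every constraint-row entry in column a is ≤ 0, so increasing a is unbounded.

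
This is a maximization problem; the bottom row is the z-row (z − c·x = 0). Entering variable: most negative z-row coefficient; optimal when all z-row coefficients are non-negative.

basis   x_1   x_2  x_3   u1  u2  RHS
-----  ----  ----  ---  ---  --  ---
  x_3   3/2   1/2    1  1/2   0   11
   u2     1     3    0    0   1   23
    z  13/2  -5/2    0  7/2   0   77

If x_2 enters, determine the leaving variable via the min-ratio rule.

u2

Column x_2 entries and ratios — x_3: 11/(1/2) = 22; u2: 23/3 = 23/3.
Smallest ratio is 23/3 in the row of u2, so u2 leaves.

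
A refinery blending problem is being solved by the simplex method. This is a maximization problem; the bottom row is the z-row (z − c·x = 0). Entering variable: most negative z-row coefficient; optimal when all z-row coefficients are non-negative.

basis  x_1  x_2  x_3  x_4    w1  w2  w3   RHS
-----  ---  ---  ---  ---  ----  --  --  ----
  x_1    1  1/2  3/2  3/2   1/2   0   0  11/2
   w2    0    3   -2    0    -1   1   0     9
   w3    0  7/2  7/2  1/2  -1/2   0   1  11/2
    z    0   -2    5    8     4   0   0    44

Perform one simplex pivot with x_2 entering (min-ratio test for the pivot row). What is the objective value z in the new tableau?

Ratio test on column x_2 — row 1: (11/2)/(1/2) = 11; row 2: 9/3 = 3; row 3: (11/2)/(7/2) = 11/7. Minimum is 11/7 at row 3 (w3 leaves); pivot element 7/2.
Pivot on row 3; the z-row RHS becomes 44 − (-2)·(11/7) = 330/7.

330/7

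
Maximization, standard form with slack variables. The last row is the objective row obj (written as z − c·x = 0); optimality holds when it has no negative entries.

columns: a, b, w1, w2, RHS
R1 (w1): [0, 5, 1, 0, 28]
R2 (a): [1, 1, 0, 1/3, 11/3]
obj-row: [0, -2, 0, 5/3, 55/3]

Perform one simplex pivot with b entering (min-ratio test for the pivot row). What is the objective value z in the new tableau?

77/3

Ratio test on column b — row 1: 28/5 = 28/5; row 2: (11/3)/1 = 11/3. Minimum is 11/3 at row 2 (a leaves); pivot element 1.
Pivot on row 2; the obj-row RHS becomes 55/3 − (-2)·(11/3) = 77/3.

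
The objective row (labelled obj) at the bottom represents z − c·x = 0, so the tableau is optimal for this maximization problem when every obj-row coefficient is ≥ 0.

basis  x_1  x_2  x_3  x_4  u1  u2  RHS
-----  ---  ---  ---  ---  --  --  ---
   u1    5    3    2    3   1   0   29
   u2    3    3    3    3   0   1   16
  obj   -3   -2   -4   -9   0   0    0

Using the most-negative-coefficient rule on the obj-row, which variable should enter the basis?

Negative obj-row entries: x_1: -3, x_2: -2, x_3: -4, x_4: -9.
The most negative is -9 in column x_4, so x_4 enters.

x_4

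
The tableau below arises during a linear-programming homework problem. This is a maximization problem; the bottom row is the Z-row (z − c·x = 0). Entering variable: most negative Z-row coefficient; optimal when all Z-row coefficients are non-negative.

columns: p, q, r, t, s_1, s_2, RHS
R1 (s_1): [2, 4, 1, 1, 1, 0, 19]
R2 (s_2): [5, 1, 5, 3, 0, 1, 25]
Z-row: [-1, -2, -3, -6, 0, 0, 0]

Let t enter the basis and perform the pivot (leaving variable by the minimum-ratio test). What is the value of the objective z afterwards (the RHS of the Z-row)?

50

Ratio test on column t — row 1: 19/1 = 19; row 2: 25/3 = 25/3. Minimum is 25/3 at row 2 (s_2 leaves); pivot element 3.
Pivot on row 2; the Z-row RHS becomes 0 − (-6)·(25/3) = 50.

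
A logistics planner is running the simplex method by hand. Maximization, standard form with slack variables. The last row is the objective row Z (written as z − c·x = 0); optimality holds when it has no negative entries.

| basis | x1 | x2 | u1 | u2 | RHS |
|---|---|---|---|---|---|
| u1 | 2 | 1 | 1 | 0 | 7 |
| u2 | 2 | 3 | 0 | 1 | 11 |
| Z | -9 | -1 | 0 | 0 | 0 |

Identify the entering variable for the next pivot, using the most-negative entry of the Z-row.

x1

Negative Z-row entries: x1: -9, x2: -1.
The most negative is -9 in column x1, so x1 enters.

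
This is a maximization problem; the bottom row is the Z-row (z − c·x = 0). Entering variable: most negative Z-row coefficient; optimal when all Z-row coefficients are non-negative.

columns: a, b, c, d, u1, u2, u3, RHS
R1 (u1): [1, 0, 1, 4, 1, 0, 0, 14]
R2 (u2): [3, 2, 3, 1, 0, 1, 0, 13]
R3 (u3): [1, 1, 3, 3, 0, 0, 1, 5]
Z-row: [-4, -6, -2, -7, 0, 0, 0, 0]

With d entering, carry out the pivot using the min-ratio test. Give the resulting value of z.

Ratio test on column d — row 1: 14/4 = 7/2; row 2: 13/1 = 13; row 3: 5/3 = 5/3. Minimum is 5/3 at row 3 (u3 leaves); pivot element 3.
Pivot on row 3; the Z-row RHS becomes 0 − (-7)·(5/3) = 35/3.

35/3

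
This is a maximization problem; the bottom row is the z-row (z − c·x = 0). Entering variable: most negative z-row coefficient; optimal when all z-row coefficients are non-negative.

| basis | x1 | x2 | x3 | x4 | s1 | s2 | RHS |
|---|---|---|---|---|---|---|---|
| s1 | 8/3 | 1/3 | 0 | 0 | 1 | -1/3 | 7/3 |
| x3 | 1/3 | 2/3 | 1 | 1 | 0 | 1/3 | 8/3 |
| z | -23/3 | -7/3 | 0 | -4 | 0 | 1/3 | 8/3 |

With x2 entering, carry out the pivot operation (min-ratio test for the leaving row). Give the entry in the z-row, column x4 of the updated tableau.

-1/2

Ratio test on column x2 — row 1: (7/3)/(1/3) = 7; row 2: (8/3)/(2/3) = 4. Minimum is 4 at row 2 (x3 leaves); pivot element 2/3.
Divide row 2 by 2/3; eliminate column x2 from the other rows.
z-row update in column x4: -4 − (-7/3)·(3/2) = -1/2.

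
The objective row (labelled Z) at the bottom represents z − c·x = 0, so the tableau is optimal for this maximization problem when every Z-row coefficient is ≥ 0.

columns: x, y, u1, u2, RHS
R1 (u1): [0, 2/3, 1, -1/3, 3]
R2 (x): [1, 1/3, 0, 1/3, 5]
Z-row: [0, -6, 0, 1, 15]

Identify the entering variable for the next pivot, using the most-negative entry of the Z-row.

Negative Z-row entries: y: -6.
The most negative is -6 in column y, so y enters.

y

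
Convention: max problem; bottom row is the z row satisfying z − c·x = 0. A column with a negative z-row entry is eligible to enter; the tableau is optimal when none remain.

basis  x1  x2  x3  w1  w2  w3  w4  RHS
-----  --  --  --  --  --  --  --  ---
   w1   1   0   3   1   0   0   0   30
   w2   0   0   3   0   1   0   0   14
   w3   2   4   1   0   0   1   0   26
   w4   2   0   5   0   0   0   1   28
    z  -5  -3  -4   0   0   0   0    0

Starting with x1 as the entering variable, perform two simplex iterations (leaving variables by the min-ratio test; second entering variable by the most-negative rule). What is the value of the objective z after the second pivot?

Ratio test on column x1 — row 1: 30/1 = 30; row 2: entry 0 ≤ 0; row 3: 26/2 = 13; row 4: 28/2 = 14. Minimum is 13 at row 3 (w3 leaves); pivot element 2.
Pivot on row 3; the z-row RHS becomes 0 − (-5)·13 = 65.
Next entering variable (most negative z-row entry -3/2): x3.
Ratio test on column x3 — row 1: 17/(5/2) = 34/5; row 2: 14/3 = 14/3; row 3: 13/(1/2) = 26; row 4: 2/4 = 1/2. Minimum is 1/2 at row 4 (w4 leaves); pivot element 4.
After the second pivot the z-row RHS is 65 − (-3/2)·(1/2) = 263/4.

263/4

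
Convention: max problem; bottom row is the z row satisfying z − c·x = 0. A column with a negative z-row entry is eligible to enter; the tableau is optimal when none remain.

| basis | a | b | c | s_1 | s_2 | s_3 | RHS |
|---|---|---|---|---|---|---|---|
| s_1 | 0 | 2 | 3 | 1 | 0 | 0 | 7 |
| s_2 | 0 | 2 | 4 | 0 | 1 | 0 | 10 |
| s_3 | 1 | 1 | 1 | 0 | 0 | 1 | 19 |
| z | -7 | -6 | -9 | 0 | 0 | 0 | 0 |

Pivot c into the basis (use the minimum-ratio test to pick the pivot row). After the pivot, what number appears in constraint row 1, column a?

0

Ratio test on column c — row 1: 7/3 = 7/3; row 2: 10/4 = 5/2; row 3: 19/1 = 19. Minimum is 7/3 at row 1 (s_1 leaves); pivot element 3.
Divide row 1 by 3; eliminate column c from the other rows.
In the new row 1, the a entry is the old entry divided by the pivot: 0/3 = 0.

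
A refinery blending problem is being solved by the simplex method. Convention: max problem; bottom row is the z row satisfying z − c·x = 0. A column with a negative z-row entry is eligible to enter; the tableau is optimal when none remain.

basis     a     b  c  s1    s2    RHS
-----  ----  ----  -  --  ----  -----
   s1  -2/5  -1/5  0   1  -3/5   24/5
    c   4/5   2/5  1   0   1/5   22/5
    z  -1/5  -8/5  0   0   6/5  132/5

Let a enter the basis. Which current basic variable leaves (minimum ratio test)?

c

Column a entries and ratios — s1: -2/5 ≤ 0, skip; c: (22/5)/(4/5) = 11/2.
Smallest ratio is 11/2 in the row of c, so c leaves.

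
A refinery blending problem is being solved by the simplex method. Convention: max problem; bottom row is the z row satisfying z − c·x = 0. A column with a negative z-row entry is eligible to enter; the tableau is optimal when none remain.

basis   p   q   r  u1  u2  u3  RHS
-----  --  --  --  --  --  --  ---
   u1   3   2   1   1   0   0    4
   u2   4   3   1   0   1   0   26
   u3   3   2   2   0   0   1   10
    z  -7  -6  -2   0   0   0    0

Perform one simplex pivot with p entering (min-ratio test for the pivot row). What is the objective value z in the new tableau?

Ratio test on column p — row 1: 4/3 = 4/3; row 2: 26/4 = 13/2; row 3: 10/3 = 10/3. Minimum is 4/3 at row 1 (u1 leaves); pivot element 3.
Pivot on row 1; the z-row RHS becomes 0 − (-7)·(4/3) = 28/3.

28/3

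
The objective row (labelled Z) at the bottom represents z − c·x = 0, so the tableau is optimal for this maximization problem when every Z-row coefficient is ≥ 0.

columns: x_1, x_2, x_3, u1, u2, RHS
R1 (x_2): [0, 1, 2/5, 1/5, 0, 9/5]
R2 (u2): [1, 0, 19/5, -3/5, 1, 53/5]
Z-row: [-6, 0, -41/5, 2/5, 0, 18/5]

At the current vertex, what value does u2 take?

u2 is basic (row 2); its value is the RHS of that row, 53/5.

53/5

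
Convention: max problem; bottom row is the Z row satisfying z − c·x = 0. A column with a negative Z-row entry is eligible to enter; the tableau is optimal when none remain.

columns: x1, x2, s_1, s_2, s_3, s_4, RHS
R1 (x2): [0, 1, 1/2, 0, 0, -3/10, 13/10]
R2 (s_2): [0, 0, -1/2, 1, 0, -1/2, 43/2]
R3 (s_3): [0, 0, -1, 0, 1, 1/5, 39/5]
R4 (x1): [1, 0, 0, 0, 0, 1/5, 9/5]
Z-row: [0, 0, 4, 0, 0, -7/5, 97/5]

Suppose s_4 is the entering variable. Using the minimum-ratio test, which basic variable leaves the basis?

Column s_4 entries and ratios — x2: -3/10 ≤ 0, skip; s_2: -1/2 ≤ 0, skip; s_3: (39/5)/(1/5) = 39; x1: (9/5)/(1/5) = 9.
Smallest ratio is 9 in the row of x1, so x1 leaves.

x1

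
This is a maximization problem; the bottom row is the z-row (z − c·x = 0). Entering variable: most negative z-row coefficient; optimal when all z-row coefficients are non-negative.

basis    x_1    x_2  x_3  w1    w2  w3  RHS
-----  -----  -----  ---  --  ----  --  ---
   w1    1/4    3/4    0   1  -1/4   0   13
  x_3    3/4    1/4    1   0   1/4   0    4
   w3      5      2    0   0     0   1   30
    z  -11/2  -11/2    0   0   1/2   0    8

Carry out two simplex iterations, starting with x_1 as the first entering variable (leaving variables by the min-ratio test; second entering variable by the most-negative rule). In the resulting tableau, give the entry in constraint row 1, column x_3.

13

Ratio test on column x_1 — row 1: 13/(1/4) = 52; row 2: 4/(3/4) = 16/3; row 3: 30/5 = 6. Minimum is 16/3 at row 2 (x_3 leaves); pivot element 3/4.
Divide row 2 by 3/4; eliminate column x_1 from the other rows.
Second iteration: most negative z-row entry is -11/3 in column x_2, so x_2 enters.
Ratio test on column x_2 — row 1: (35/3)/(2/3) = 35/2; row 2: (16/3)/(1/3) = 16; row 3: (10/3)/(1/3) = 10. Minimum is 10 at row 3 (w3 leaves); pivot element 1/3.
Divide row 3 by 1/3; eliminate column x_2 from the other rows.
After both pivots, the entry at constraint row 1, column x_3 is 13.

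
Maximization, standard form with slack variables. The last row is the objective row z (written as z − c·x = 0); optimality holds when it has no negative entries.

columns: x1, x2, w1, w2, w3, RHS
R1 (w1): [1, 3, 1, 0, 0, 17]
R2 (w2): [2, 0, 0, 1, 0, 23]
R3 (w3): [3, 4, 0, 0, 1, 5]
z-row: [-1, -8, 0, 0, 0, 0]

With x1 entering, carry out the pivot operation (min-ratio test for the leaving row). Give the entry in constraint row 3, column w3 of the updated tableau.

1/3

Ratio test on column x1 — row 1: 17/1 = 17; row 2: 23/2 = 23/2; row 3: 5/3 = 5/3. Minimum is 5/3 at row 3 (w3 leaves); pivot element 3.
Divide row 3 by 3; eliminate column x1 from the other rows.
In the new row 3, the w3 entry is the old entry divided by the pivot: 1/3 = 1/3.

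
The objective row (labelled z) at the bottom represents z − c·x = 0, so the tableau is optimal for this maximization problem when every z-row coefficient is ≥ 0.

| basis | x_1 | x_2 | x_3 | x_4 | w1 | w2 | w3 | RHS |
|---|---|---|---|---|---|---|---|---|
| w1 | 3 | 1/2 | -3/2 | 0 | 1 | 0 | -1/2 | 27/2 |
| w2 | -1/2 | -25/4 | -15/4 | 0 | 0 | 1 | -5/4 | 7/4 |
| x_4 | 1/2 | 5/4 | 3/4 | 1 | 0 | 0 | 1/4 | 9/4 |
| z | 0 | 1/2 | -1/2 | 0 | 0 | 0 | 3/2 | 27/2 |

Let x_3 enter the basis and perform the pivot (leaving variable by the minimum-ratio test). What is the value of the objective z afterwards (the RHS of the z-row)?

15

Ratio test on column x_3 — row 1: entry -3/2 ≤ 0; row 2: entry -15/4 ≤ 0; row 3: (9/4)/(3/4) = 3. Minimum is 3 at row 3 (x_4 leaves); pivot element 3/4.
Pivot on row 3; the z-row RHS becomes 27/2 − (-1/2)·3 = 15.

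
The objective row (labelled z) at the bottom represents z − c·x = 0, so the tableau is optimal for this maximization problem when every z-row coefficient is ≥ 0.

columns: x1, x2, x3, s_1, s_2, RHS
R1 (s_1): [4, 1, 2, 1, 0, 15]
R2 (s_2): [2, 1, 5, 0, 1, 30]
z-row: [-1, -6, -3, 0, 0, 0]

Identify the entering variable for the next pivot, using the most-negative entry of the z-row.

x2

Negative z-row entries: x1: -1, x2: -6, x3: -3.
The most negative is -6 in column x2, so x2 enters.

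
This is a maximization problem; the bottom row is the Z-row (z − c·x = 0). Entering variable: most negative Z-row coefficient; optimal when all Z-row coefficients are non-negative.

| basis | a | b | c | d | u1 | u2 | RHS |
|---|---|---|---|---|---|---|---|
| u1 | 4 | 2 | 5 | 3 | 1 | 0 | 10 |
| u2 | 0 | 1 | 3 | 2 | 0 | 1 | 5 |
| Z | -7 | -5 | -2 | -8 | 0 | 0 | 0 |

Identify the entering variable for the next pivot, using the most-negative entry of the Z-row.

d

Negative Z-row entries: a: -7, b: -5, c: -2, d: -8.
The most negative is -8 in column d, so d enters.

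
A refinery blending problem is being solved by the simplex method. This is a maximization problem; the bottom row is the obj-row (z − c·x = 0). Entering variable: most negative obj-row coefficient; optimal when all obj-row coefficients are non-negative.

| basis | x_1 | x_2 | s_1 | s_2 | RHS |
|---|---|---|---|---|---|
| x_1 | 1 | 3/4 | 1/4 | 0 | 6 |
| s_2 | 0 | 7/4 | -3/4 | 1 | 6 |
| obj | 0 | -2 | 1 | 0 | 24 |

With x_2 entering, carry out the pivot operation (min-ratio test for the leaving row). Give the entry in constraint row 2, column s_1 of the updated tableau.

Ratio test on column x_2 — row 1: 6/(3/4) = 8; row 2: 6/(7/4) = 24/7. Minimum is 24/7 at row 2 (s_2 leaves); pivot element 7/4.
Divide row 2 by 7/4; eliminate column x_2 from the other rows.
In the new row 2, the s_1 entry is the old entry divided by the pivot: (-3/4)/(7/4) = -3/7.

-3/7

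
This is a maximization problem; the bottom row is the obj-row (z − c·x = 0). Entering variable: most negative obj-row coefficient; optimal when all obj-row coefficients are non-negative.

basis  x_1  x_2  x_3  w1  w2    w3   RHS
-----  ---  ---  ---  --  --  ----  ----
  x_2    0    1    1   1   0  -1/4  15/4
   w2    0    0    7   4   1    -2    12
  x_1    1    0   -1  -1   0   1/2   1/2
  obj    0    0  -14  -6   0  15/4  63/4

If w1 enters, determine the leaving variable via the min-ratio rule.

Column w1 entries and ratios — x_2: (15/4)/1 = 15/4; w2: 12/4 = 3; x_1: -1 ≤ 0, skip.
Smallest ratio is 3 in the row of w2, so w2 leaves.

w2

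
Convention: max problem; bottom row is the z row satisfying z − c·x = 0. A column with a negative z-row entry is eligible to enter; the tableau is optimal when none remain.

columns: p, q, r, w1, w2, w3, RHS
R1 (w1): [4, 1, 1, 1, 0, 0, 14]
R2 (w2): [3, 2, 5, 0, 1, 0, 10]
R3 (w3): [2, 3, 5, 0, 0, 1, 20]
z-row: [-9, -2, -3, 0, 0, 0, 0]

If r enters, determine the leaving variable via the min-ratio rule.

Column r entries and ratios — w1: 14/1 = 14; w2: 10/5 = 2; w3: 20/5 = 4.
Smallest ratio is 2 in the row of w2, so w2 leaves.

w2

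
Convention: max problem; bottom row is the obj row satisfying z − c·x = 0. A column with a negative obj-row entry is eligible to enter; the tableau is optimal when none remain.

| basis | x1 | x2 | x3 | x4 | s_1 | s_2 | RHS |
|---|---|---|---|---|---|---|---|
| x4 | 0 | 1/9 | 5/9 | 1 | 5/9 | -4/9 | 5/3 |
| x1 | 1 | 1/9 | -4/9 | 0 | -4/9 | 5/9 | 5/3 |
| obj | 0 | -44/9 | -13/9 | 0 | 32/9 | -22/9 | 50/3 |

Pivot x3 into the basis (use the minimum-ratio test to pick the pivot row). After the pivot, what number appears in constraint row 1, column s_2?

-4/5

Ratio test on column x3 — row 1: (5/3)/(5/9) = 3; row 2: entry -4/9 ≤ 0. Minimum is 3 at row 1 (x4 leaves); pivot element 5/9.
Divide row 1 by 5/9; eliminate column x3 from the other rows.
In the new row 1, the s_2 entry is the old entry divided by the pivot: (-4/9)/(5/9) = -4/5.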